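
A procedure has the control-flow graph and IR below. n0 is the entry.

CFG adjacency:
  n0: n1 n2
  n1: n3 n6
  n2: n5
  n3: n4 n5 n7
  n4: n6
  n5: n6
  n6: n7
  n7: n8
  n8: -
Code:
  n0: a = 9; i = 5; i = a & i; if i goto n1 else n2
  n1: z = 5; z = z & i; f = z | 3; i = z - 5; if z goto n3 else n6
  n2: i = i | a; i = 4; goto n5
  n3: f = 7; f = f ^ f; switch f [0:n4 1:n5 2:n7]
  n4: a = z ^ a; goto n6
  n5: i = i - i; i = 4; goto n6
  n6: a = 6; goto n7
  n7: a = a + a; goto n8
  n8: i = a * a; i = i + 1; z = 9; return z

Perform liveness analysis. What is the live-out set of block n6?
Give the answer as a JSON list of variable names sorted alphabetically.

def/use:
  n0: {a,i} / ∅
  n1: {f,i,z} / {i}
  n2: {i} / {a,i}
  n3: {f} / ∅
  n4: {a} / {a,z}
  n5: {i} / {i}
  n6: {a} / ∅
  n7: {a} / {a}
  n8: {i,z} / {a}

Liveness:
  n0 li=∅ lo={a,i}
  n1 li={a,i} lo={a,i,z}
  n2 li={a,i} lo={i}
  n3 li={a,i,z} lo={a,i,z}
  n4 li={a,z} lo=∅
  n5 li={i} lo=∅
  n6 li=∅ lo={a}
  n7 li={a} lo={a}
  n8 li={a} lo=∅

live-out(n6) = ["a"]

Answer: ["a"]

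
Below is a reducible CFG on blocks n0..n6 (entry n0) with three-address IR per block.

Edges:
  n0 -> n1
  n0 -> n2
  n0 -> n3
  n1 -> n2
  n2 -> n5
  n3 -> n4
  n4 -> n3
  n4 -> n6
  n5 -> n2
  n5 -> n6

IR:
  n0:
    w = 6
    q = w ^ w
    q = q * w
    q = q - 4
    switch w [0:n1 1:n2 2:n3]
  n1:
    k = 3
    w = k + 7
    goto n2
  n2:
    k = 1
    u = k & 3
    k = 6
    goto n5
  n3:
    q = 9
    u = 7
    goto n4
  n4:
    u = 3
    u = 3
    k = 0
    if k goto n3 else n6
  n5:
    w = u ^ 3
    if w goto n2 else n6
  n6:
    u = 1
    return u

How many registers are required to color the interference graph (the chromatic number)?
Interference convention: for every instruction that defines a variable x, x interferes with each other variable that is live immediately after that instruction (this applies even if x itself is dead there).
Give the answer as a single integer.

Per-block:
  n0: def={q,w} ue=∅
  n1: def={k,w} ue=∅
  n2: def={k,u} ue=∅
  n3: def={q,u} ue=∅
  n4: def={k,u} ue=∅
  n5: def={w} ue={u}
  n6: def={u} ue=∅

Backward fixpoint:
  n0 li=∅ lo=∅
  n1 li=∅ lo=∅
  n2 li=∅ lo={u}
  n3 li=∅ lo=∅
  n4 li=∅ lo=∅
  n5 li={u} lo=∅
  n6 li=∅ lo=∅

Conflict graph:
  k: {u}
  q: {w}
  u: {k}
  w: {q}

Colouring:
  lower bound: {k,u} mutually conflict ⇒ χ ≥ 2
  2-colouring: c0={k,q}  c1={u,w}
  χ = 2

Answer: 2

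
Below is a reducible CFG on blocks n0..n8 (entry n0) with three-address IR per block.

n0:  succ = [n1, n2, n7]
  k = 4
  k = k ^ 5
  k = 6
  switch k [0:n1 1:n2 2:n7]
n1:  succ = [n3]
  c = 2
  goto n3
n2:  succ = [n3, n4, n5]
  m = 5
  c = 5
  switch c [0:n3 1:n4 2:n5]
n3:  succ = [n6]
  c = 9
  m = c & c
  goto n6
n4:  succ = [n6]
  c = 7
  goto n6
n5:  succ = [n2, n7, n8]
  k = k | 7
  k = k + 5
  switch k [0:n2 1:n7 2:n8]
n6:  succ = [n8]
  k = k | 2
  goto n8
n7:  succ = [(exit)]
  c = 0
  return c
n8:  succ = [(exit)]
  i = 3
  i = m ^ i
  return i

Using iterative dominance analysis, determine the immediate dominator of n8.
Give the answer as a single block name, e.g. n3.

idom tree: n1←n0 n2←n0 n3←n0 n4←n2 n5←n2 n6←n0 n7←n0 n8←n0
Dom at joins:
  n2: preds {n0,n5}: {n0} ∩ {n0,n2,n5} = {n0}; idom=n0
  n3: preds {n1,n2}: {n0,n1} ∩ {n0,n2} = {n0}; idom=n0
  n6: preds {n3,n4}: {n0,n3} ∩ {n0,n2,n4} = {n0}; idom=n0
  n7: preds {n0,n5}: {n0} ∩ {n0,n2,n5} = {n0}; idom=n0
  n8: preds {n5,n6}: {n0,n2,n5} ∩ {n0,n6} = {n0}; idom=n0

idom(n8) = n0

Answer: n0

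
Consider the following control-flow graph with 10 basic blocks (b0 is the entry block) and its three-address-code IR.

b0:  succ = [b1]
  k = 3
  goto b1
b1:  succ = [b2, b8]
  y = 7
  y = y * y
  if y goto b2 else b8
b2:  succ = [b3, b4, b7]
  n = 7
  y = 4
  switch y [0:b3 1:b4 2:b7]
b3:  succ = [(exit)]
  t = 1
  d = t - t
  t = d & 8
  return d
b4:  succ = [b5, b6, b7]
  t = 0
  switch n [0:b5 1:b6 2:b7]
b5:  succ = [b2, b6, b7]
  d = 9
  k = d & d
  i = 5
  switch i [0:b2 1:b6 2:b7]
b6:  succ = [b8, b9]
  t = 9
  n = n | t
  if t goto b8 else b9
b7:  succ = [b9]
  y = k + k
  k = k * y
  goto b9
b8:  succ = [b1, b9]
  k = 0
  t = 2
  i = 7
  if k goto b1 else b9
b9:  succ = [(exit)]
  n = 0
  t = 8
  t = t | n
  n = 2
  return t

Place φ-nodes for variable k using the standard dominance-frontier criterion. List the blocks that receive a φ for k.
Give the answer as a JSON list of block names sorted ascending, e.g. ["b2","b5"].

Answer: ["b1", "b2", "b6", "b7", "b8", "b9"]

Derivation:
idom tree: b1←b0 b2←b1 b3←b2 b4←b2 b5←b4 b6←b4 b7←b2 b8←b1 b9←b1
Dom∩ at merges:
  b1: preds {b0,b8}: {b0} ∩ {b0,b1,b8} = {b0}; idom=b0
  b2: preds {b1,b5}: {b0,b1} ∩ {b0,b1,b2,b4,b5} = {b0,b1}; idom=b1
  b6: preds {b4,b5}: {b0,b1,b2,b4} ∩ {b0,b1,b2,b4,b5} = {b0,b1,b2,b4}; idom=b4
  b7: preds {b2,b4,b5}: {b0,b1,b2} ∩ {b0,b1,b2,b4} ∩ {b0,b1,b2,b4,b5} = {b0,b1,b2}; idom=b2
  b8: preds {b1,b6}: {b0,b1} ∩ {b0,b1,b2,b4,b6} = {b0,b1}; idom=b1
  b9: preds {b6,b7,b8}: {b0,b1,b2,b4,b6} ∩ {b0,b1,b2,b7} ∩ {b0,b1,b8} = {b0,b1}; idom=b1

Frontier:
  join b1 pred b0: · stop@b0
  join b1 pred b8: b8→b1 stop@b0
  join b2 pred b1: · stop@b1
  join b2 pred b5: b5→b4→b2 stop@b1
  join b6 pred b4: · stop@b4
  join b6 pred b5: b5 stop@b4
  join b7 pred b2: · stop@b2
  join b7 pred b4: b4 stop@b2
  join b7 pred b5: b5→b4 stop@b2
  join b8 pred b1: · stop@b1
  join b8 pred b6: b6→b4→b2 stop@b1
  join b9 pred b6: b6→b4→b2 stop@b1
  join b9 pred b7: b7→b2 stop@b1
  join b9 pred b8: b8 stop@b1
  b0: DF=∅
  b1: DF={b1}
  b2: DF={b2,b8,b9}
  b3: DF=∅
  b4: DF={b2,b7,b8,b9}
  b5: DF={b2,b6,b7}
  b6: DF={b8,b9}
  b7: DF={b9}
  b8: DF={b1,b9}
  b9: DF=∅

φ for k: defs {b0,b5,b7,b8}
  DF⁺ = {b1,b2,b6,b7,b8,b9}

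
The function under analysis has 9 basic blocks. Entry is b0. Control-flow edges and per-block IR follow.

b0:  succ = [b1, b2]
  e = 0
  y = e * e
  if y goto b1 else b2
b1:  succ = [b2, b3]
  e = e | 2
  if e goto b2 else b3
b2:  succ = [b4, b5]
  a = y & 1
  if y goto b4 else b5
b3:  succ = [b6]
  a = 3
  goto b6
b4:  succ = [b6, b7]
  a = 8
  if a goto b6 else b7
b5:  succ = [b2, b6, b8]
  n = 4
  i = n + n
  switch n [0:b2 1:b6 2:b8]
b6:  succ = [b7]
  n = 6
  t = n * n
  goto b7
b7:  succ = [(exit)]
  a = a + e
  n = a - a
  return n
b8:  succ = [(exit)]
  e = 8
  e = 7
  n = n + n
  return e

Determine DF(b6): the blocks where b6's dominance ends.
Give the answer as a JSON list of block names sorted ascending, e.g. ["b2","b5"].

idom tree: b1←b0 b2←b0 b3←b1 b4←b2 b5←b2 b6←b0 b7←b0 b8←b5
Join-block Dom:
  b2: preds {b0,b1,b5}: {b0} ∩ {b0,b1} ∩ {b0,b2,b5} = {b0}; idom=b0
  b6: preds {b3,b4,b5}: {b0,b1,b3} ∩ {b0,b2,b4} ∩ {b0,b2,b5} = {b0}; idom=b0
  b7: preds {b4,b6}: {b0,b2,b4} ∩ {b0,b6} = {b0}; idom=b0

DF derivation:
  b2←b0: walk · to b0
  b2←b1: walk b1 to b0
  b2←b5: walk b5→b2 to b0
  b6←b3: walk b3→b1 to b0
  b6←b4: walk b4→b2 to b0
  b6←b5: walk b5→b2 to b0
  b7←b4: walk b4→b2 to b0
  b7←b6: walk b6 to b0
  b0: DF=∅
  b1: DF={b2,b6}
  b2: DF={b2,b6,b7}
  b3: DF={b6}
  b4: DF={b6,b7}
  b5: DF={b2,b6}
  b6: DF={b7}
  b7: DF=∅
  b8: DF=∅

DF(b6) = ["b7"]

Answer: ["b7"]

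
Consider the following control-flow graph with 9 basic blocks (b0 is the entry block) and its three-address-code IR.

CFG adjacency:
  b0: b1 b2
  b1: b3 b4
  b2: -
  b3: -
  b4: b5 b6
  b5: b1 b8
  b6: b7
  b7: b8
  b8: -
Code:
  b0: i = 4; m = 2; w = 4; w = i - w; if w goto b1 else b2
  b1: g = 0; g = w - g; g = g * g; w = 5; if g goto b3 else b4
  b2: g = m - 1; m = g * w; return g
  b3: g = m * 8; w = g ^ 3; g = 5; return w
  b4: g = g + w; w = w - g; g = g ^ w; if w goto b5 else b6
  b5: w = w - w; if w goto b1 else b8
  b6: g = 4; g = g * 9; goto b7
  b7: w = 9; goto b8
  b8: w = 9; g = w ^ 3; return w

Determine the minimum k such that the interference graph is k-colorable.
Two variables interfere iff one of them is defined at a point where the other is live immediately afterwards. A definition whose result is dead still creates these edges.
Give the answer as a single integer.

def/use:
  b0: def={i,m,w} ue=∅
  b1: def={g,w} ue={w}
  b2: def={g,m} ue={m,w}
  b3: def={g,w} ue={m}
  b4: def={g,w} ue={g,w}
  b5: def={w} ue={w}
  b6: def={g} ue=∅
  b7: def={w} ue=∅
  b8: def={g,w} ue=∅

Live sets:
  b0: in=∅ out={m,w}
  b1: in={m,w} out={g,m,w}
  b2: in={m,w} out=∅
  b3: in={m} out=∅
  b4: in={g,m,w} out={m,w}
  b5: in={m,w} out={m,w}
  b6: in=∅ out=∅
  b7: in=∅ out=∅
  b8: in=∅ out=∅

Interference:
  g↔{m,w}
  i↔{m,w}
  m↔{g,i,w}
  w↔{g,i,m}

Chromatic number:
  lower bound: {g,m,w} mutually conflict ⇒ χ ≥ 3
  assign g→c2 i→c2 m→c0 w→c1 — no edge inside a register ⇒ χ ≤ 3
  χ = 3

Answer: 3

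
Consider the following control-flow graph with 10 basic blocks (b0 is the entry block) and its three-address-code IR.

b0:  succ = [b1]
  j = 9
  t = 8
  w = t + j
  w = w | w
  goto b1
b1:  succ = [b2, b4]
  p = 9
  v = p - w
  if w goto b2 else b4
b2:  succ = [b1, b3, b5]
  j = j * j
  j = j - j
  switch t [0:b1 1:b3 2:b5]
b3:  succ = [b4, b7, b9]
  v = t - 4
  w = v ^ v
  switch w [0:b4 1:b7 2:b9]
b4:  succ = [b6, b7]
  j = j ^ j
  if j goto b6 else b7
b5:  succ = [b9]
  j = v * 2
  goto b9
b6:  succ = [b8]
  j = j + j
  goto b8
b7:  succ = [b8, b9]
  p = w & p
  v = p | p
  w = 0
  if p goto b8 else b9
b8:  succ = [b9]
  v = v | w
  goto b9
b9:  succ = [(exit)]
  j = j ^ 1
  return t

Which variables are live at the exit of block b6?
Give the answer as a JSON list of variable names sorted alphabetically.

Per-block:
  b0 def {j,t,w} use ∅
  b1 def {p,v} use {w}
  b2 def {j} use {j,t}
  b3 def {v,w} use {t}
  b4 def {j} use {j}
  b5 def {j} use {v}
  b6 def {j} use {j}
  b7 def {p,v,w} use {p,w}
  b8 def {v} use {v,w}
  b9 def {j} use {j,t}

Liveness:
  b0 li=∅ lo={j,t,w}
  b1 li={j,t,w} lo={j,p,t,v,w}
  b2 li={j,p,t,v,w} lo={j,p,t,v,w}
  b3 li={j,p,t} lo={j,p,t,v,w}
  b4 li={j,p,t,v,w} lo={j,p,t,v,w}
  b5 li={t,v} lo={j,t}
  b6 li={j,t,v,w} lo={j,t,v,w}
  b7 li={j,p,t,w} lo={j,t,v,w}
  b8 li={j,t,v,w} lo={j,t}
  b9 li={j,t} lo=∅

live-out(b6) = ["j", "t", "v", "w"]

Answer: ["j", "t", "v", "w"]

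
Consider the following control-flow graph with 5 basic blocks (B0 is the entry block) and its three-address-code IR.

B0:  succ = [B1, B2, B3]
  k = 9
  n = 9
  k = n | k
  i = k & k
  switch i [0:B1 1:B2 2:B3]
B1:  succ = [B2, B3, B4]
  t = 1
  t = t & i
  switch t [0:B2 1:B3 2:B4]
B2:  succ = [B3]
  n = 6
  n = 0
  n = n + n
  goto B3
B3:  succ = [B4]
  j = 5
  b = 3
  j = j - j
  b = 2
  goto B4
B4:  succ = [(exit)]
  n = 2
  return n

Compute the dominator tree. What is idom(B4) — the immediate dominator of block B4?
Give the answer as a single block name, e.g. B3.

idom tree: B1←B0 B2←B0 B3←B0 B4←B0
Dom at joins:
  B2: preds {B0,B1}: {B0} ∩ {B0,B1} = {B0}; idom=B0
  B3: preds {B0,B1,B2}: {B0} ∩ {B0,B1} ∩ {B0,B2} = {B0}; idom=B0
  B4: preds {B1,B3}: {B0,B1} ∩ {B0,B3} = {B0}; idom=B0

idom(B4) = B0

Answer: B0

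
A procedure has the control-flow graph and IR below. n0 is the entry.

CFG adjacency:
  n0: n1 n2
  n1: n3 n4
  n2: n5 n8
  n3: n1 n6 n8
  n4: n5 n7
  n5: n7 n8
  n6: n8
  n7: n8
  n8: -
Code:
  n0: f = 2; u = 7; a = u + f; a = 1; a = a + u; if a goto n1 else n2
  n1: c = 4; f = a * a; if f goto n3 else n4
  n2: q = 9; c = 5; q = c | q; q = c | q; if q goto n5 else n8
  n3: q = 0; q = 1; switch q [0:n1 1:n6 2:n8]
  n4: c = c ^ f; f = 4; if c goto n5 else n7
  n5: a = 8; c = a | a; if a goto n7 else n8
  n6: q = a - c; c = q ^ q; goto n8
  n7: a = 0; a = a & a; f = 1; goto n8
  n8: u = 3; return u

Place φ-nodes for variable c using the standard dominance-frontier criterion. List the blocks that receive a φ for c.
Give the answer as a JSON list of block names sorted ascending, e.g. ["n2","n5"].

idom tree: n1←n0 n2←n0 n3←n1 n4←n1 n5←n0 n6←n3 n7←n0 n8←n0
Join-block Dom:
  n1: preds {n0,n3}: {n0} ∩ {n0,n1,n3} = {n0}; idom=n0
  n5: preds {n2,n4}: {n0,n2} ∩ {n0,n1,n4} = {n0}; idom=n0
  n7: preds {n4,n5}: {n0,n1,n4} ∩ {n0,n5} = {n0}; idom=n0
  n8: preds {n2,n3,n5,n6,n7}: {n0,n2} ∩ {n0,n1,n3} ∩ {n0,n5} ∩ {n0,n1,n3,n6} ∩ {n0,n7} = {n0}; idom=n0

DF walk-up:
  join n1 pred n0: · stop@n0
  join n1 pred n3: n3→n1 stop@n0
  join n5 pred n2: n2 stop@n0
  join n5 pred n4: n4→n1 stop@n0
  join n7 pred n4: n4→n1 stop@n0
  join n7 pred n5: n5 stop@n0
  join n8 pred n2: n2 stop@n0
  join n8 pred n3: n3→n1 stop@n0
  join n8 pred n5: n5 stop@n0
  join n8 pred n6: n6→n3→n1 stop@n0
  join n8 pred n7: n7 stop@n0
  DF(n0)=∅
  DF(n1)={n1,n5,n7,n8}
  DF(n2)={n5,n8}
  DF(n3)={n1,n8}
  DF(n4)={n5,n7}
  DF(n5)={n7,n8}
  DF(n6)={n8}
  DF(n7)={n8}
  DF(n8)=∅

φ for c: defs {n1,n2,n4,n5,n6}
  DF⁺ = {n1,n5,n7,n8}

Answer: ["n1", "n5", "n7", "n8"]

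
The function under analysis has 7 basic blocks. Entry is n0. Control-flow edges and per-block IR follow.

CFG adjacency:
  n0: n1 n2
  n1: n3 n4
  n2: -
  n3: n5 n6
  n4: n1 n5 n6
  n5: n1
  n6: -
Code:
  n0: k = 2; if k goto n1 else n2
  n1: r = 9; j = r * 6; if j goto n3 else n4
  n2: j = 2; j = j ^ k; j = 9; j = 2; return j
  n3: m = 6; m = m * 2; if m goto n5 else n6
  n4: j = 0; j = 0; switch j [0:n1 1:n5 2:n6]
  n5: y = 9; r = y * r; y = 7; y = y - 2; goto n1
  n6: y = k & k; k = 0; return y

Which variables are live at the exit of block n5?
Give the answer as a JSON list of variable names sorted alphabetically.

Answer: ["k"]

Derivation:
def/use:
  n0 def {k} use ∅
  n1 def {j,r} use ∅
  n2 def {j} use {k}
  n3 def {m} use ∅
  n4 def {j} use ∅
  n5 def {r,y} use {r}
  n6 def {k,y} use {k}

Liveness:
  live n0: ∅→{k}
  live n1: {k}→{k,r}
  live n2: {k}→∅
  live n3: {k,r}→{k,r}
  live n4: {k,r}→{k,r}
  live n5: {k,r}→{k}
  live n6: {k}→∅

live-out(n5) = ["k"]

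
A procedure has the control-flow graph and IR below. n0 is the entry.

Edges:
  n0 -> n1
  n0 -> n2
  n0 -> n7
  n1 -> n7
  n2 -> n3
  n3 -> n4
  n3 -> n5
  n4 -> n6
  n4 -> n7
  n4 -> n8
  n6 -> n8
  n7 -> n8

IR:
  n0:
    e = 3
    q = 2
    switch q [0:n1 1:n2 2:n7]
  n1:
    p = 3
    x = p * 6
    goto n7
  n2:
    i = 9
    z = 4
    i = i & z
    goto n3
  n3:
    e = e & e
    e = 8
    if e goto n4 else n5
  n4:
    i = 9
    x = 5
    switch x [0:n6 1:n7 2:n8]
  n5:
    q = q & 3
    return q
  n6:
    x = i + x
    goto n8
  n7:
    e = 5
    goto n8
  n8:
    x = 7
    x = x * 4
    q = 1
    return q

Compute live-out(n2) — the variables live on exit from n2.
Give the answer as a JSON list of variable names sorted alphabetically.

Per-block:
  n0: {e,q} / ∅
  n1: {p,x} / ∅
  n2: {i,z} / ∅
  n3: {e} / {e}
  n4: {i,x} / ∅
  n5: {q} / {q}
  n6: {x} / {i,x}
  n7: {e} / ∅
  n8: {q,x} / ∅

Backward fixpoint:
  live n0: ∅→{e,q}
  live n1: ∅→∅
  live n2: {e,q}→{e,q}
  live n3: {e,q}→{q}
  live n4: ∅→{i,x}
  live n5: {q}→∅
  live n6: {i,x}→∅
  live n7: ∅→∅
  live n8: ∅→∅

live-out(n2) = ["e", "q"]

Answer: ["e", "q"]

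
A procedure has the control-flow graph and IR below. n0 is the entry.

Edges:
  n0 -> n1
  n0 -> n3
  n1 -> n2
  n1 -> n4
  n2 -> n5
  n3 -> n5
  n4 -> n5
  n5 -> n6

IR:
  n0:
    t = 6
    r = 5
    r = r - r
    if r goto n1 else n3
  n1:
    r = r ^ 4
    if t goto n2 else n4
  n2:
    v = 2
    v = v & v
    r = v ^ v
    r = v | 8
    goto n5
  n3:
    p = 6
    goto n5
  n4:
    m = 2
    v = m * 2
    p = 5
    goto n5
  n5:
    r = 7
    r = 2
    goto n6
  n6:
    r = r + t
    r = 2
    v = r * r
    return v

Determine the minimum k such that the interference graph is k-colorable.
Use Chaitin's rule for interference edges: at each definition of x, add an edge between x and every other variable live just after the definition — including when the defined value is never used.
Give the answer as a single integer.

Per-block:
  n0 def {r,t} use ∅
  n1 def {r} use {r,t}
  n2 def {r,v} use ∅
  n3 def {p} use ∅
  n4 def {m,p,v} use ∅
  n5 def {r} use ∅
  n6 def {r,v} use {r,t}

Live sets:
  n0 li=∅ lo={r,t}
  n1 li={r,t} lo={t}
  n2 li={t} lo={t}
  n3 li={t} lo={t}
  n4 li={t} lo={t}
  n5 li={t} lo={r,t}
  n6 li={r,t} lo=∅

Interfere edges:
  m — {t}
  p — {t}
  r — {t,v}
  t — {m,p,r,v}
  v — {r,t}

Colouring:
  lower bound: {r,t,v} mutually conflict ⇒ χ ≥ 3
  3-colouring: r0={t}  r1={m,p,r}  r2={v}
  χ = 3

Answer: 3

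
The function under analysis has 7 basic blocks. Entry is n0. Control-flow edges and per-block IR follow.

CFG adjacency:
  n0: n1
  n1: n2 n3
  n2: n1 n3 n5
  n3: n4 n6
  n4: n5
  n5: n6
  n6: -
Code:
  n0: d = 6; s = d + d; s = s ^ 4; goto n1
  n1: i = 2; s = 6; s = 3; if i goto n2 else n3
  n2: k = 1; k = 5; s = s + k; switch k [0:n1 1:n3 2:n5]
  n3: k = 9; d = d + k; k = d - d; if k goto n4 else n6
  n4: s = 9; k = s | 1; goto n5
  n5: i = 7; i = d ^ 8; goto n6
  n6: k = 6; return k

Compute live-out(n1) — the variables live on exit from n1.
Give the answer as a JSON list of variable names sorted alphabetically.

Answer: ["d", "s"]

Working:
Block summaries:
  n0: {d,s} / ∅
  n1: {i,s} / ∅
  n2: {k,s} / {s}
  n3: {d,k} / {d}
  n4: {k,s} / ∅
  n5: {i} / {d}
  n6: {k} / ∅

Liveness:
  live n0: ∅→{d}
  live n1: {d}→{d,s}
  live n2: {d,s}→{d}
  live n3: {d}→{d}
  live n4: {d}→{d}
  live n5: {d}→∅
  live n6: ∅→∅

live-out(n1) = ["d", "s"]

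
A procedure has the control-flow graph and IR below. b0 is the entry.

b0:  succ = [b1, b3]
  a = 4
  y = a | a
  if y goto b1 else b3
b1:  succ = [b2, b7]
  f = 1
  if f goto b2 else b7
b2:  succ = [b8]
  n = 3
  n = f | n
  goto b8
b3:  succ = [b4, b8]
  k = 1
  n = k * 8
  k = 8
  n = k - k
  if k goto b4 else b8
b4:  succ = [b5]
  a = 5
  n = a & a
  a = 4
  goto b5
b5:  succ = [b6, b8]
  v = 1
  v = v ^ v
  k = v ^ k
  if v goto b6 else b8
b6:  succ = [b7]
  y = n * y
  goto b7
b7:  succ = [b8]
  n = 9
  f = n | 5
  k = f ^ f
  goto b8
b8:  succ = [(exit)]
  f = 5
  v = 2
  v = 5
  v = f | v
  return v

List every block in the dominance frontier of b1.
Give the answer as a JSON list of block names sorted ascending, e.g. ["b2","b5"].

idom tree: b1←b0 b2←b1 b3←b0 b4←b3 b5←b4 b6←b5 b7←b0 b8←b0
Join-block Dom:
  b7: preds {b1,b6}: {b0,b1} ∩ {b0,b3,b4,b5,b6} = {b0}; idom=b0
  b8: preds {b2,b3,b5,b7}: {b0,b1,b2} ∩ {b0,b3} ∩ {b0,b3,b4,b5} ∩ {b0,b7} = {b0}; idom=b0

DF walk-up:
  b7←b1: walk b1 to b0
  b7←b6: walk b6→b5→b4→b3 to b0
  b8←b2: walk b2→b1 to b0
  b8←b3: walk b3 to b0
  b8←b5: walk b5→b4→b3 to b0
  b8←b7: walk b7 to b0
  DF(b0)=∅
  DF(b1)={b7,b8}
  DF(b2)={b8}
  DF(b3)={b7,b8}
  DF(b4)={b7,b8}
  DF(b5)={b7,b8}
  DF(b6)={b7}
  DF(b7)={b8}
  DF(b8)=∅

DF(b1) = ["b7", "b8"]

Answer: ["b7", "b8"]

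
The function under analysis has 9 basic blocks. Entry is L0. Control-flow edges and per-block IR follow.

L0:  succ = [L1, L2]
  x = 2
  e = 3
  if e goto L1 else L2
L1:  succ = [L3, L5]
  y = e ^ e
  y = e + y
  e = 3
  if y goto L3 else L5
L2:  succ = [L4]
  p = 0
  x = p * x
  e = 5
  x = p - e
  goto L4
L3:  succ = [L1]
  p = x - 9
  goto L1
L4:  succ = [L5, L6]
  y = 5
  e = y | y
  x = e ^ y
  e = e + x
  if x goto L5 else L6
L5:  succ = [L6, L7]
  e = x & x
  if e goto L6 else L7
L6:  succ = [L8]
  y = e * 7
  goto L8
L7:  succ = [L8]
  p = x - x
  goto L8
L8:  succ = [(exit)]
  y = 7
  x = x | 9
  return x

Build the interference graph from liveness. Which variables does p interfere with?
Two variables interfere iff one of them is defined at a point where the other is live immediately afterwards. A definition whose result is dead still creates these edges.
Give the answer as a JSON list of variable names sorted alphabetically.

Answer: ["e", "x"]

Analysis:
Per-block:
  L0: def={e,x} ue=∅
  L1: def={e,y} ue={e}
  L2: def={e,p,x} ue={x}
  L3: def={p} ue={x}
  L4: def={e,x,y} ue=∅
  L5: def={e} ue={x}
  L6: def={y} ue={e}
  L7: def={p} ue={x}
  L8: def={x,y} ue={x}

Liveness:
  L0 li=∅ lo={e,x}
  L1 li={e,x} lo={e,x}
  L2 li={x} lo=∅
  L3 li={e,x} lo={e,x}
  L4 li=∅ lo={e,x}
  L5 li={x} lo={e,x}
  L6 li={e,x} lo={x}
  L7 li={x} lo={x}
  L8 li={x} lo=∅

Interference:
  e: {p,x,y}
  p: {e,x}
  x: {e,p,y}
  y: {e,x}

N(p) = ["e", "x"]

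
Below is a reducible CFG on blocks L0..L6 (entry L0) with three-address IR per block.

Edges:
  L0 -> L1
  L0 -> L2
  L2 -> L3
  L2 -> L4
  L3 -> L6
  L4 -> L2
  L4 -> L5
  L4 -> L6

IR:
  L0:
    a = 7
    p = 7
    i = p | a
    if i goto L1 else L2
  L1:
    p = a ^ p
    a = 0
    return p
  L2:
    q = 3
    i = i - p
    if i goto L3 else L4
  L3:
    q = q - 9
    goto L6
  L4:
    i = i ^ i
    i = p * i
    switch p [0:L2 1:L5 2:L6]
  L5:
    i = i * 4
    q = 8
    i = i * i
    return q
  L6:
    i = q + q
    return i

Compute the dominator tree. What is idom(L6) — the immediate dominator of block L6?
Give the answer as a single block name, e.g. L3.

idom tree: L1←L0 L2←L0 L3←L2 L4←L2 L5←L4 L6←L2
Dom at joins:
  L2: preds {L0,L4}: {L0} ∩ {L0,L2,L4} = {L0}; idom=L0
  L6: preds {L3,L4}: {L0,L2,L3} ∩ {L0,L2,L4} = {L0,L2}; idom=L2

idom(L6) = L2

Answer: L2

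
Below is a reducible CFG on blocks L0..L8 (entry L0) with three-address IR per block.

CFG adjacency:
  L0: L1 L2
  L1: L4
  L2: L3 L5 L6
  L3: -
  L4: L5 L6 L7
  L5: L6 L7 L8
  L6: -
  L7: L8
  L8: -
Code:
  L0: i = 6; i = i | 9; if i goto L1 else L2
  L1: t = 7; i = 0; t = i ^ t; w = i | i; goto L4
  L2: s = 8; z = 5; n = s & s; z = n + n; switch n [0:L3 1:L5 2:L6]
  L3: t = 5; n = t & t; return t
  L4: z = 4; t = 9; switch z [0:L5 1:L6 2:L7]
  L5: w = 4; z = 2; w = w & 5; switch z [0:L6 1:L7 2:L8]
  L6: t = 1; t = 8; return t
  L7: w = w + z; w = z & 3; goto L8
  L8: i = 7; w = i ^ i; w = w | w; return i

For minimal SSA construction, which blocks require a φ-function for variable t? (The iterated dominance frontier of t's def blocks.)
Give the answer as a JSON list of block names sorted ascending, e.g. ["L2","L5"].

Answer: ["L5", "L6", "L7", "L8"]

Working:
idom tree: L1←L0 L2←L0 L3←L2 L4←L1 L5←L0 L6←L0 L7←L0 L8←L0
Dom at joins:
  L5: preds {L2,L4}: {L0,L2} ∩ {L0,L1,L4} = {L0}; idom=L0
  L6: preds {L2,L4,L5}: {L0,L2} ∩ {L0,L1,L4} ∩ {L0,L5} = {L0}; idom=L0
  L7: preds {L4,L5}: {L0,L1,L4} ∩ {L0,L5} = {L0}; idom=L0
  L8: preds {L5,L7}: {L0,L5} ∩ {L0,L7} = {L0}; idom=L0

Frontier:
  L5←L2: walk L2 to L0
  L5←L4: walk L4→L1 to L0
  L6←L2: walk L2 to L0
  L6←L4: walk L4→L1 to L0
  L6←L5: walk L5 to L0
  L7←L4: walk L4→L1 to L0
  L7←L5: walk L5 to L0
  L8←L5: walk L5 to L0
  L8←L7: walk L7 to L0
  DF(L0)=∅
  DF(L1)={L5,L6,L7}
  DF(L2)={L5,L6}
  DF(L3)=∅
  DF(L4)={L5,L6,L7}
  DF(L5)={L6,L7,L8}
  DF(L6)=∅
  DF(L7)={L8}
  DF(L8)=∅

φ for t: defs {L1,L3,L4,L6}
  DF⁺ = {L5,L6,L7,L8}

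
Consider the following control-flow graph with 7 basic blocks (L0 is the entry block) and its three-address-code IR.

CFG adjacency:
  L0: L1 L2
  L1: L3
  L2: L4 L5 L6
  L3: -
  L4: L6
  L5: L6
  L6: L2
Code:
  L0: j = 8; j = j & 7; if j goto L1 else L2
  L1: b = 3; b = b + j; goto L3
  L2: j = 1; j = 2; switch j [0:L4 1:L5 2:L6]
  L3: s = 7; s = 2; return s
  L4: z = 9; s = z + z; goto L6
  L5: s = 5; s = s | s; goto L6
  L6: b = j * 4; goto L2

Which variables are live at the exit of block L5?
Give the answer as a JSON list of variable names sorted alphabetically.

def/use:
  L0 def {j} use ∅
  L1 def {b} use {j}
  L2 def {j} use ∅
  L3 def {s} use ∅
  L4 def {s,z} use ∅
  L5 def {s} use ∅
  L6 def {b} use {j}

Live sets:
  L0: in=∅ out={j}
  L1: in={j} out=∅
  L2: in=∅ out={j}
  L3: in=∅ out=∅
  L4: in={j} out={j}
  L5: in={j} out={j}
  L6: in={j} out=∅

live-out(L5) = ["j"]

Answer: ["j"]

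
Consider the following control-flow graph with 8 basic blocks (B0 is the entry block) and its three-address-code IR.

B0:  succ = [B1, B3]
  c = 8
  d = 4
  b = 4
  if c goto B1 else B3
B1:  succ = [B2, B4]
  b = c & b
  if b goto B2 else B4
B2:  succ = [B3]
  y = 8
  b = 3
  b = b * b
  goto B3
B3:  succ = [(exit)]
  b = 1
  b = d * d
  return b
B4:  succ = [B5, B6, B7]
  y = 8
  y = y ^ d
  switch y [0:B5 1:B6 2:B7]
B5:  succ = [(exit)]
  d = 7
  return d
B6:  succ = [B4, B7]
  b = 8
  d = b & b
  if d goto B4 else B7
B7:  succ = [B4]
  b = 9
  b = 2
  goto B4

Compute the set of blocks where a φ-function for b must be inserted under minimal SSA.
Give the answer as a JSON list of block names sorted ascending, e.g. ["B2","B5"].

idom tree: B1←B0 B2←B1 B3←B0 B4←B1 B5←B4 B6←B4 B7←B4
Join-block Dom:
  B3: preds {B0,B2}: {B0} ∩ {B0,B1,B2} = {B0}; idom=B0
  B4: preds {B1,B6,B7}: {B0,B1} ∩ {B0,B1,B4,B6} ∩ {B0,B1,B4,B7} = {B0,B1}; idom=B1
  B7: preds {B4,B6}: {B0,B1,B4} ∩ {B0,B1,B4,B6} = {B0,B1,B4}; idom=B4

DF walk-up:
  B3←B0: walk · to B0
  B3←B2: walk B2→B1 to B0
  B4←B1: walk · to B1
  B4←B6: walk B6→B4 to B1
  B4←B7: walk B7→B4 to B1
  B7←B4: walk · to B4
  B7←B6: walk B6 to B4
  DF(B0)=∅
  DF(B1)={B3}
  DF(B2)={B3}
  DF(B3)=∅
  DF(B4)={B4}
  DF(B5)=∅
  DF(B6)={B4,B7}
  DF(B7)={B4}

φ for b: defs {B0,B1,B2,B3,B6,B7}
  DF⁺ = {B3,B4,B7}

Answer: ["B3", "B4", "B7"]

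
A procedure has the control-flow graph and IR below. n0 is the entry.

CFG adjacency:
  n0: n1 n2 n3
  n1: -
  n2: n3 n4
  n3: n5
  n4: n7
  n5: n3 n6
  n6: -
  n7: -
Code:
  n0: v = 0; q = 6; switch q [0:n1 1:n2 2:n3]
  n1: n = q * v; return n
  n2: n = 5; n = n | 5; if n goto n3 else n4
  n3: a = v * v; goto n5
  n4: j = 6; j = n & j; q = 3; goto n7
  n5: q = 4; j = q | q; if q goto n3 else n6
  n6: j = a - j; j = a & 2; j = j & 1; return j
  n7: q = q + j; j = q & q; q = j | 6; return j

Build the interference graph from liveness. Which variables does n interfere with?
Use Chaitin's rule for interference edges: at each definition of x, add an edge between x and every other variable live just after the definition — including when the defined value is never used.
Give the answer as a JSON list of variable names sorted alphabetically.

Answer: ["j", "v"]

Analysis:
Per-block:
  n0: {q,v} / ∅
  n1: {n} / {q,v}
  n2: {n} / ∅
  n3: {a} / {v}
  n4: {j,q} / {n}
  n5: {j,q} / ∅
  n6: {j} / {a,j}
  n7: {j,q} / {j,q}

Backward fixpoint:
  n0 li=∅ lo={q,v}
  n1 li={q,v} lo=∅
  n2 li={v} lo={n,v}
  n3 li={v} lo={a,v}
  n4 li={n} lo={j,q}
  n5 li={a,v} lo={a,j,v}
  n6 li={a,j} lo=∅
  n7 li={j,q} lo=∅

Interfere edges:
  a — {j,q,v}
  j — {a,n,q,v}
  n — {j,v}
  q — {a,j,v}
  v — {a,j,n,q}

N(n) = ["j", "v"]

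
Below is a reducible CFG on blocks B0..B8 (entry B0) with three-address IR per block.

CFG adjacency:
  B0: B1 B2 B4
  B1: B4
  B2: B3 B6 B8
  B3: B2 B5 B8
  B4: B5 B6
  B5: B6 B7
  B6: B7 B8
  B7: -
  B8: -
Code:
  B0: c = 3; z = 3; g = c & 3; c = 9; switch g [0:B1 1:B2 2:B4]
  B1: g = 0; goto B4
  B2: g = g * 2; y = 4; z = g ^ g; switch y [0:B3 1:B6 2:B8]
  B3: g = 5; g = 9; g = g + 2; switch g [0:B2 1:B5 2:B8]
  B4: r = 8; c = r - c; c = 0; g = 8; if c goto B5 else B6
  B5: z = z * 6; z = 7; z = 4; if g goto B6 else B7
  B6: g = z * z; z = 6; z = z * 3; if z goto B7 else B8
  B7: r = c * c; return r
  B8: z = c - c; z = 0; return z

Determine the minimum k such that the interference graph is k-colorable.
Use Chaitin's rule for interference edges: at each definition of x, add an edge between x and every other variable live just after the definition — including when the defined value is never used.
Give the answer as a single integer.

Block summaries:
  B0 def {c,g,z} use ∅
  B1 def {g} use ∅
  B2 def {g,y,z} use {g}
  B3 def {g} use ∅
  B4 def {c,g,r} use {c}
  B5 def {z} use {g,z}
  B6 def {g,z} use {z}
  B7 def {r} use {c}
  B8 def {z} use {c}

Live sets:
  live B0: ∅→{c,g,z}
  live B1: {c,z}→{c,z}
  live B2: {c,g}→{c,z}
  live B3: {c,z}→{c,g,z}
  live B4: {c,z}→{c,g,z}
  live B5: {c,g,z}→{c,z}
  live B6: {c,z}→{c}
  live B7: {c}→∅
  live B8: {c}→∅

Conflict graph:
  c: {g,r,y,z}
  g: {c,y,z}
  r: {c,z}
  y: {c,g,z}
  z: {c,g,r,y}

Chromatic number:
  {c,g,y,z} pairwise interfere (4-clique) ⇒ χ ≥ 4
  4-colouring: c0={c}  c1={z}  c2={g,r}  c3={y}
  χ = 4

Answer: 4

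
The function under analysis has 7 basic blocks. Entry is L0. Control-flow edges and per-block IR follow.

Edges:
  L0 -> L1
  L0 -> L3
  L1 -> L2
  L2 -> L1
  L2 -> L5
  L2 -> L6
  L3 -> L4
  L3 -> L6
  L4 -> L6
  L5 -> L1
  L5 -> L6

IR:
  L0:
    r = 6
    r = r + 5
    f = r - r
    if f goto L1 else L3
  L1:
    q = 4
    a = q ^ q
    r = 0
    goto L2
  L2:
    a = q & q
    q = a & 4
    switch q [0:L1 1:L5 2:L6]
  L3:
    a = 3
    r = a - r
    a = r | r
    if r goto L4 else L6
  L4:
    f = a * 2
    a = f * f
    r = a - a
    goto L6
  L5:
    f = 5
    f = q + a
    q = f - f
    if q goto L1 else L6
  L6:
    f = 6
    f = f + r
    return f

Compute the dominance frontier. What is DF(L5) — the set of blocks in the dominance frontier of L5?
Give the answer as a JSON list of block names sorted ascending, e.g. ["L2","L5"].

Answer: ["L1", "L6"]

Analysis:
idom tree: L1←L0 L2←L1 L3←L0 L4←L3 L5←L2 L6←L0
Dom∩ at merges:
  L1: preds {L0,L2,L5}: {L0} ∩ {L0,L1,L2} ∩ {L0,L1,L2,L5} = {L0}; idom=L0
  L6: preds {L2,L3,L4,L5}: {L0,L1,L2} ∩ {L0,L3} ∩ {L0,L3,L4} ∩ {L0,L1,L2,L5} = {L0}; idom=L0

DF walk-up:
  join L1 pred L0: · stop@L0
  join L1 pred L2: L2→L1 stop@L0
  join L1 pred L5: L5→L2→L1 stop@L0
  join L6 pred L2: L2→L1 stop@L0
  join L6 pred L3: L3 stop@L0
  join L6 pred L4: L4→L3 stop@L0
  join L6 pred L5: L5→L2→L1 stop@L0
  L0 → ∅
  L1 → {L1,L6}
  L2 → {L1,L6}
  L3 → {L6}
  L4 → {L6}
  L5 → {L1,L6}
  L6 → ∅

DF(L5) = ["L1", "L6"]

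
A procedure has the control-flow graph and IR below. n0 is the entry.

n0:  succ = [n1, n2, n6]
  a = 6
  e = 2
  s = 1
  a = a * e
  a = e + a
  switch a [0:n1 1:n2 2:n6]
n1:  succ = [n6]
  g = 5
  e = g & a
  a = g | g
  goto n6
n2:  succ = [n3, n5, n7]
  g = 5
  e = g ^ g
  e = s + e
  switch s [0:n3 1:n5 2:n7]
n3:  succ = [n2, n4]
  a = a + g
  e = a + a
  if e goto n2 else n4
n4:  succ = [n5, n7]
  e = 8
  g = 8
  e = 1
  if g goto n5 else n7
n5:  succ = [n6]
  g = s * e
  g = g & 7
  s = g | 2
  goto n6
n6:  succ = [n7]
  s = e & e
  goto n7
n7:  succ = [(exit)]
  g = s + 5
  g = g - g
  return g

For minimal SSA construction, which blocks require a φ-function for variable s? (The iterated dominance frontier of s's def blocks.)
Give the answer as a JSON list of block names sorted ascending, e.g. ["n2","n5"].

Answer: ["n6", "n7"]

Working:
idom tree: n1←n0 n2←n0 n3←n2 n4←n3 n5←n2 n6←n0 n7←n0
Join-block Dom:
  n2: preds {n0,n3}: {n0} ∩ {n0,n2,n3} = {n0}; idom=n0
  n5: preds {n2,n4}: {n0,n2} ∩ {n0,n2,n3,n4} = {n0,n2}; idom=n2
  n6: preds {n0,n1,n5}: {n0} ∩ {n0,n1} ∩ {n0,n2,n5} = {n0}; idom=n0
  n7: preds {n2,n4,n6}: {n0,n2} ∩ {n0,n2,n3,n4} ∩ {n0,n6} = {n0}; idom=n0

DF derivation:
  n2←n0: walk · to n0
  n2←n3: walk n3→n2 to n0
  n5←n2: walk · to n2
  n5←n4: walk n4→n3 to n2
  n6←n0: walk · to n0
  n6←n1: walk n1 to n0
  n6←n5: walk n5→n2 to n0
  n7←n2: walk n2 to n0
  n7←n4: walk n4→n3→n2 to n0
  n7←n6: walk n6 to n0
  n0: DF=∅
  n1: DF={n6}
  n2: DF={n2,n6,n7}
  n3: DF={n2,n5,n7}
  n4: DF={n5,n7}
  n5: DF={n6}
  n6: DF={n7}
  n7: DF=∅

φ for s: defs {n0,n5,n6}
  DF⁺ = {n6,n7}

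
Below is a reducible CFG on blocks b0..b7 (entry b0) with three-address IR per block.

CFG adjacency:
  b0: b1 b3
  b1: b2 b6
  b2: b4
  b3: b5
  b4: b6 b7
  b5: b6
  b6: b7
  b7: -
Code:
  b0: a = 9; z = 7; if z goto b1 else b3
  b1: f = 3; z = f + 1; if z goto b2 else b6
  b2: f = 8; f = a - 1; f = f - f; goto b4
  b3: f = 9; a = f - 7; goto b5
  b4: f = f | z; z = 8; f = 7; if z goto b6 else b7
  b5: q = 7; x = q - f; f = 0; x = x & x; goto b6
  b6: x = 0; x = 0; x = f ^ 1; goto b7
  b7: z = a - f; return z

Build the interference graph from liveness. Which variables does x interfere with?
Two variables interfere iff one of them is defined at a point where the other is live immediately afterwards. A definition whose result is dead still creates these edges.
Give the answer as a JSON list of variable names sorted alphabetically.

Block summaries:
  b0: {a,z} / ∅
  b1: {f,z} / ∅
  b2: {f} / {a}
  b3: {a,f} / ∅
  b4: {f,z} / {f,z}
  b5: {f,q,x} / {f}
  b6: {x} / {f}
  b7: {z} / {a,f}

Liveness:
  live b0: ∅→{a}
  live b1: {a}→{a,f,z}
  live b2: {a,z}→{a,f,z}
  live b3: ∅→{a,f}
  live b4: {a,f,z}→{a,f}
  live b5: {a,f}→{a,f}
  live b6: {a,f}→{a,f}
  live b7: {a,f}→∅

Conflict graph:
  a: {f,q,x,z}
  f: {a,q,x,z}
  q: {a,f}
  x: {a,f}
  z: {a,f}

N(x) = ["a", "f"]

Answer: ["a", "f"]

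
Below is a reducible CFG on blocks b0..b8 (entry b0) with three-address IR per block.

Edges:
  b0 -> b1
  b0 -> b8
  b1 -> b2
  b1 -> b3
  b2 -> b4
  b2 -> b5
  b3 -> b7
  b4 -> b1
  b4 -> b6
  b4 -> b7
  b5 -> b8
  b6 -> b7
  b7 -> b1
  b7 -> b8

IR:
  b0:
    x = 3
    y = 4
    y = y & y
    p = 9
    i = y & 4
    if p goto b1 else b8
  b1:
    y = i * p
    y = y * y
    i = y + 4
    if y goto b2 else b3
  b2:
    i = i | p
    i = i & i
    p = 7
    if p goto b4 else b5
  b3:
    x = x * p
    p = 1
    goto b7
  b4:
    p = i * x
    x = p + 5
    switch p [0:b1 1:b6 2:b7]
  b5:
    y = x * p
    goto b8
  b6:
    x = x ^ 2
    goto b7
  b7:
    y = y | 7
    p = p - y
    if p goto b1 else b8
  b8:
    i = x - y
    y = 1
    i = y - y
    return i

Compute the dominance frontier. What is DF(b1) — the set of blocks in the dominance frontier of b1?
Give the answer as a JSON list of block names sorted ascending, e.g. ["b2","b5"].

Answer: ["b1", "b8"]

Working:
idom tree: b1←b0 b2←b1 b3←b1 b4←b2 b5←b2 b6←b4 b7←b1 b8←b0
Join-block Dom:
  b1: preds {b0,b4,b7}: {b0} ∩ {b0,b1,b2,b4} ∩ {b0,b1,b7} = {b0}; idom=b0
  b7: preds {b3,b4,b6}: {b0,b1,b3} ∩ {b0,b1,b2,b4} ∩ {b0,b1,b2,b4,b6} = {b0,b1}; idom=b1
  b8: preds {b0,b5,b7}: {b0} ∩ {b0,b1,b2,b5} ∩ {b0,b1,b7} = {b0}; idom=b0

DF walk-up:
  join b1 pred b0: · stop@b0
  join b1 pred b4: b4→b2→b1 stop@b0
  join b1 pred b7: b7→b1 stop@b0
  join b7 pred b3: b3 stop@b1
  join b7 pred b4: b4→b2 stop@b1
  join b7 pred b6: b6→b4→b2 stop@b1
  join b8 pred b0: · stop@b0
  join b8 pred b5: b5→b2→b1 stop@b0
  join b8 pred b7: b7→b1 stop@b0
  b0 → ∅
  b1 → {b1,b8}
  b2 → {b1,b7,b8}
  b3 → {b7}
  b4 → {b1,b7}
  b5 → {b8}
  b6 → {b7}
  b7 → {b1,b8}
  b8 → ∅

DF(b1) = ["b1", "b8"]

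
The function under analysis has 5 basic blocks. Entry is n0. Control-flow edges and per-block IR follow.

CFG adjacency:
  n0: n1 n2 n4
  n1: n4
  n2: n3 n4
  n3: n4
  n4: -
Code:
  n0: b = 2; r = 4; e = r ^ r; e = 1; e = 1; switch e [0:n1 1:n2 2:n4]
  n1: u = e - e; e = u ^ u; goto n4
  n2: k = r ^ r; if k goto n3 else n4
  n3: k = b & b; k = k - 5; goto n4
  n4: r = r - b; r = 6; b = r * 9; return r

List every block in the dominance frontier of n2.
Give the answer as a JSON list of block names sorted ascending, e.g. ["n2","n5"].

idom tree: n1←n0 n2←n0 n3←n2 n4←n0
Dom at joins:
  n4: preds {n0,n1,n2,n3}: {n0} ∩ {n0,n1} ∩ {n0,n2} ∩ {n0,n2,n3} = {n0}; idom=n0

DF derivation:
  n4←n0: walk · to n0
  n4←n1: walk n1 to n0
  n4←n2: walk n2 to n0
  n4←n3: walk n3→n2 to n0
  n0: DF=∅
  n1: DF={n4}
  n2: DF={n4}
  n3: DF={n4}
  n4: DF=∅

DF(n2) = ["n4"]

Answer: ["n4"]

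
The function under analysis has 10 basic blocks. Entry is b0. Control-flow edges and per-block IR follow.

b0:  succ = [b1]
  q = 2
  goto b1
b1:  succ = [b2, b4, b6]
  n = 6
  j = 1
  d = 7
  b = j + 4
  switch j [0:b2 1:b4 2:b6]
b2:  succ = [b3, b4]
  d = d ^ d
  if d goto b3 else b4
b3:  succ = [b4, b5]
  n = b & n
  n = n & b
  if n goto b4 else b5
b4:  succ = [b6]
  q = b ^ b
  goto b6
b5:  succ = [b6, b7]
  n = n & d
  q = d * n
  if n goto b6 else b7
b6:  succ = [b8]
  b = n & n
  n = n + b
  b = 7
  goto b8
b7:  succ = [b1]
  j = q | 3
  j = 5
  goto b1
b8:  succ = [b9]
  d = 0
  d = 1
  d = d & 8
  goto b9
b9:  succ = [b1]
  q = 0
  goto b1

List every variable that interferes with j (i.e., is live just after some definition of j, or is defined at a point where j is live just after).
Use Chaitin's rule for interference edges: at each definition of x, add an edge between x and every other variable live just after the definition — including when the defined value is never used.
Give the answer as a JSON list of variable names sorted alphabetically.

def/use:
  b0: {q} / ∅
  b1: {b,d,j,n} / ∅
  b2: {d} / {d}
  b3: {n} / {b,n}
  b4: {q} / {b}
  b5: {n,q} / {d,n}
  b6: {b,n} / {n}
  b7: {j} / {q}
  b8: {d} / ∅
  b9: {q} / ∅

Live sets:
  live b0: ∅→∅
  live b1: ∅→{b,d,n}
  live b2: {b,d,n}→{b,d,n}
  live b3: {b,d,n}→{b,d,n}
  live b4: {b,n}→{n}
  live b5: {d,n}→{n,q}
  live b6: {n}→∅
  live b7: {q}→∅
  live b8: ∅→∅
  live b9: ∅→∅

Interference:
  b↔{d,j,n}
  d↔{b,j,n}
  j↔{b,d,n}
  n↔{b,d,j,q}
  q↔{n}

N(j) = ["b", "d", "n"]

Answer: ["b", "d", "n"]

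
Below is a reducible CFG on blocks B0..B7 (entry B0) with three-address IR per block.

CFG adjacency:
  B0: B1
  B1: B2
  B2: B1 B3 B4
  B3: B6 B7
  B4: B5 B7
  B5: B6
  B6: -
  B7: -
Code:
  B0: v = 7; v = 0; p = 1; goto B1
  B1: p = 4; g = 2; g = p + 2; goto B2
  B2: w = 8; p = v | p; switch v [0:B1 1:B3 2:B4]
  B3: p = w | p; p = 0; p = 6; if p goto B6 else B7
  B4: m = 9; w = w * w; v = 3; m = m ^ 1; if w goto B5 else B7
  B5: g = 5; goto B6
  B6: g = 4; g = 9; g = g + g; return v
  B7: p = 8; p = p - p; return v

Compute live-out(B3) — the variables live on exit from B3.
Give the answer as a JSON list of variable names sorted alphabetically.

Answer: ["v"]

Analysis:
Per-block:
  B0: def={p,v} ue=∅
  B1: def={g,p} ue=∅
  B2: def={p,w} ue={p,v}
  B3: def={p} ue={p,w}
  B4: def={m,v,w} ue={w}
  B5: def={g} ue=∅
  B6: def={g} ue={v}
  B7: def={p} ue={v}

Backward fixpoint:
  B0 li=∅ lo={v}
  B1 li={v} lo={p,v}
  B2 li={p,v} lo={p,v,w}
  B3 li={p,v,w} lo={v}
  B4 li={w} lo={v}
  B5 li={v} lo={v}
  B6 li={v} lo=∅
  B7 li={v} lo=∅

live-out(B3) = ["v"]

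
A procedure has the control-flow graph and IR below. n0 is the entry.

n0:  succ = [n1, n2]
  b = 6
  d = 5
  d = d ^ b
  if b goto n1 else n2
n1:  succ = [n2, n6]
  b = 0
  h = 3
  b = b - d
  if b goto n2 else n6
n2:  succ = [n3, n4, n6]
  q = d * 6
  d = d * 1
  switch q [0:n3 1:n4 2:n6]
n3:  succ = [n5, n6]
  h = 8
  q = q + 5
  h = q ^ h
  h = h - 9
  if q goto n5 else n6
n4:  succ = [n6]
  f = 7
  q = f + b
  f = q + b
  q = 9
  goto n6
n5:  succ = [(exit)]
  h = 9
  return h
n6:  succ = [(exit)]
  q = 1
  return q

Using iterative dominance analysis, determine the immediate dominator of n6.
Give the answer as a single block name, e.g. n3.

Answer: n0

Derivation:
idom tree: n1←n0 n2←n0 n3←n2 n4←n2 n5←n3 n6←n0
Dom at joins:
  n2: preds {n0,n1}: {n0} ∩ {n0,n1} = {n0}; idom=n0
  n6: preds {n1,n2,n3,n4}: {n0,n1} ∩ {n0,n2} ∩ {n0,n2,n3} ∩ {n0,n2,n4} = {n0}; idom=n0

idom(n6) = n0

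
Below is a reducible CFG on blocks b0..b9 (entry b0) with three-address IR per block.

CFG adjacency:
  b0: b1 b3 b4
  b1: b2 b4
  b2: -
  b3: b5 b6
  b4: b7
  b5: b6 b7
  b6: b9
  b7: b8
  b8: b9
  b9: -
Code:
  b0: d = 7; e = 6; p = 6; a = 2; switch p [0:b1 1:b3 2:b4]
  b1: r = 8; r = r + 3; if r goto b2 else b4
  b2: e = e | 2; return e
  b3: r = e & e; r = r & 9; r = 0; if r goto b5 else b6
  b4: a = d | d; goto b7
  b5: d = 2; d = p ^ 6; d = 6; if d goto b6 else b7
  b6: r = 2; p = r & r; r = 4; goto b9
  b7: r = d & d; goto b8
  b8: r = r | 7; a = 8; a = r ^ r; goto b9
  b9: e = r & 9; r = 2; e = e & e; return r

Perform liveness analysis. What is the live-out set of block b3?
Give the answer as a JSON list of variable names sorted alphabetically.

def/use:
  b0: def={a,d,e,p} ue=∅
  b1: def={r} ue=∅
  b2: def={e} ue={e}
  b3: def={r} ue={e}
  b4: def={a} ue={d}
  b5: def={d} ue={p}
  b6: def={p,r} ue=∅
  b7: def={r} ue={d}
  b8: def={a,r} ue={r}
  b9: def={e,r} ue={r}

Liveness:
  b0: in=∅ out={d,e,p}
  b1: in={d,e} out={d,e}
  b2: in={e} out=∅
  b3: in={e,p} out={p}
  b4: in={d} out={d}
  b5: in={p} out={d}
  b6: in=∅ out={r}
  b7: in={d} out={r}
  b8: in={r} out={r}
  b9: in={r} out=∅

live-out(b3) = ["p"]

Answer: ["p"]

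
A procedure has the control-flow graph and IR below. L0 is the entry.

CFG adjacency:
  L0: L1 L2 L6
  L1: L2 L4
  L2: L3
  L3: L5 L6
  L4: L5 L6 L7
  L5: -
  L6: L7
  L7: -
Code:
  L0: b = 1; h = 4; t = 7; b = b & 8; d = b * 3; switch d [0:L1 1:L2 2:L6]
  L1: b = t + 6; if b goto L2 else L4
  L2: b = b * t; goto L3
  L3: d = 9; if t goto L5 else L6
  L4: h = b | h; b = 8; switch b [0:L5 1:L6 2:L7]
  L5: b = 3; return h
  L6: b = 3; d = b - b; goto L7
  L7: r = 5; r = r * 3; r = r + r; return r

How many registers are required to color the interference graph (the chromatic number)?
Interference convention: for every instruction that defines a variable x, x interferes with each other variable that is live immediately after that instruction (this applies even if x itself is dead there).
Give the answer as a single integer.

Block summaries:
  L0: {b,d,h,t} / ∅
  L1: {b} / {t}
  L2: {b} / {b,t}
  L3: {d} / {t}
  L4: {b,h} / {b,h}
  L5: {b} / {h}
  L6: {b,d} / ∅
  L7: {r} / ∅

Live sets:
  L0: in=∅ out={b,h,t}
  L1: in={h,t} out={b,h,t}
  L2: in={b,h,t} out={h,t}
  L3: in={h,t} out={h}
  L4: in={b,h} out={h}
  L5: in={h} out=∅
  L6: in=∅ out=∅
  L7: in=∅ out=∅

Interference:
  b: {d,h,t}
  d: {b,h,t}
  h: {b,d,t}
  r: ∅
  t: {b,d,h}

Chromatic number:
  clique {b,d,h,t} ⇒ need ≥ 4
  assign b→c0 d→c1 h→c2 r→c0 t→c3 — no edge inside a register ⇒ χ ≤ 4
  χ = 4

Answer: 4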